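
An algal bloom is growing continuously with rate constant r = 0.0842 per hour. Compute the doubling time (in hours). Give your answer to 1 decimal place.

doubling time ≈ 8.2 hours

doubling time = ln(2) / |r| = 0.69315 / 0.0842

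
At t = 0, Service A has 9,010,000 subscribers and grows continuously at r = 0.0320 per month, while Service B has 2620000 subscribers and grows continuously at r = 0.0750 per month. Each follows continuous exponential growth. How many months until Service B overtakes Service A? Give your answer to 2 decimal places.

t ≈ 28.72 months

9010000·e^(0.032t) = 2620000·e^(0.075t)
9010000/2620000 = e^((0.075 − 0.032)t) → ln(3.43893) = 0.043·t
t = 1.23516 / 0.043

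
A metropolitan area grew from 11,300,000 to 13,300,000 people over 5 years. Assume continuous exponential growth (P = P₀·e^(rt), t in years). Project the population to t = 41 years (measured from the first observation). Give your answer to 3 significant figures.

r = ln(13300000/11300000) / 5 ≈ 0.032592 per year
P(41) = 11300000 · e^(0.032592·41) = 11300000 · 3.80487 ≈ 42995070.25

≈ 43,000,000 people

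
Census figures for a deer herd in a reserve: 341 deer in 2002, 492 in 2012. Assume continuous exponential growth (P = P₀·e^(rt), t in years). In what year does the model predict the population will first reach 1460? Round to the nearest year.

r = ln(492/341) / 10 = 0.3666/10 ≈ 0.03666 per year
t = ln(1460/341) / r = 1.45431/0.03666 ≈ 39.67 years after 2002

year 2042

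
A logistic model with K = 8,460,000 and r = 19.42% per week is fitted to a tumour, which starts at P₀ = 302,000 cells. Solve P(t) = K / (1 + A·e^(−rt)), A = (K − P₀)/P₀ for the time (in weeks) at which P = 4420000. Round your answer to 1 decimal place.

A = (8460000 − 302000)/302000 = 27.01325
4420000 = 8460000/(1 + 27.01325·e^(−0.1942t)) → 1 + 27.01325·e^(−0.1942t) = 1.91403
e^(−0.1942t) = 0.033836 → t = ln(29.55409)/0.1942 = 3.38622/0.1942

t ≈ 17.4 weeks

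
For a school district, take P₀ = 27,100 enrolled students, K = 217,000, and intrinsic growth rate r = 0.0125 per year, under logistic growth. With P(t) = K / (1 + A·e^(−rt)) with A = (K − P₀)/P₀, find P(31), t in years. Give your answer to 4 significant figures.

A = (217000 − 27100)/27100 = 7.00738
P(31) = 217000 / (1 + 7.00738·e^(−0.0125·31)) = 217000 / (1 + 7.00738·0.678752)
= 217000 / 5.75627 ≈ 37698.02

≈ 37,700 enrolled students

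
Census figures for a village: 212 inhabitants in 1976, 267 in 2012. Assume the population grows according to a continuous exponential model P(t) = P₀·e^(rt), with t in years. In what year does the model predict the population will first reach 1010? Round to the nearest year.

year 2220

r = ln(267/212) / 36 = 0.23066/36 ≈ 0.006407 per year
t = ln(1010/212) / r = 1.56112/0.006407 ≈ 243.65 years after 1976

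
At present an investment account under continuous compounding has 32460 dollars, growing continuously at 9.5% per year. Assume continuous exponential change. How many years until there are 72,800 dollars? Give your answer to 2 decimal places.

t ≈ 8.50 years

72800 = 32460 · e^(0.095·t)
t = ln(72800/32460) / 0.095 = ln(2.24276) / 0.095 = 0.80771 / 0.095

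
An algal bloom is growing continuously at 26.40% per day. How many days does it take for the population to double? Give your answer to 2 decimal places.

doubling time ≈ 2.63 days

doubling time = ln(2) / |r| = 0.69315 / 0.264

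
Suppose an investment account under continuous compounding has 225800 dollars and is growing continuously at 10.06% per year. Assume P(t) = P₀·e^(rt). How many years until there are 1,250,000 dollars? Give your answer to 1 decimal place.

t ≈ 17.0 years

1250000 = 225800 · e^(0.1006·t)
t = ln(1250000/225800) / 0.1006 = ln(5.53587) / 0.1006 = 1.71125 / 0.1006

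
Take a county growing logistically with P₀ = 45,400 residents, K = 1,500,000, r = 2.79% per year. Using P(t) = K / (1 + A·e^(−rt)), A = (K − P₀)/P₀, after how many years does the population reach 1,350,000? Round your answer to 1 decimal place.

t ≈ 203.0 years

A = (1500000 − 45400)/45400 = 32.03965
1350000 = 1500000/(1 + 32.03965·e^(−0.0279t)) → 1 + 32.03965·e^(−0.0279t) = 1.11111
e^(−0.0279t) = 0.003468 → t = ln(288.35683)/0.0279 = 5.6642/0.0279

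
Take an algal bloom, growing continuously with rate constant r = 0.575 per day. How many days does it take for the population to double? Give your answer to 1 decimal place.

doubling time ≈ 1.2 days

doubling time = ln(2) / |r| = 0.69315 / 0.575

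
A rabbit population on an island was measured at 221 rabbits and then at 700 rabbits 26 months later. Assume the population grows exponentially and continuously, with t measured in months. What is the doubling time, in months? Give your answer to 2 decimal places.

doubling time ≈ 15.63 months

r = ln(700/221) / 26 = ln(3.16742) / 26 ≈ 0.044343 per month
doubling time = ln 2 / |r| = 0.69315 / 0.044343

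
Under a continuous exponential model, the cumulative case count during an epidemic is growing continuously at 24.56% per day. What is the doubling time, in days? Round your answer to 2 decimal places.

doubling time = ln(2) / |r| = 0.69315 / 0.2456

doubling time ≈ 2.82 days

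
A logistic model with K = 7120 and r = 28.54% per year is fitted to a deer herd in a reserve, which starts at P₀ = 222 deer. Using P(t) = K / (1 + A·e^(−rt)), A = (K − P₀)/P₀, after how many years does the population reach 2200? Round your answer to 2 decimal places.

t ≈ 9.22 years

A = (7120 − 222)/222 = 31.07207
2200 = 7120/(1 + 31.07207·e^(−0.2854t)) → 1 + 31.07207·e^(−0.2854t) = 3.23636
e^(−0.2854t) = 0.071973 → t = ln(13.89402)/0.2854 = 2.63146/0.2854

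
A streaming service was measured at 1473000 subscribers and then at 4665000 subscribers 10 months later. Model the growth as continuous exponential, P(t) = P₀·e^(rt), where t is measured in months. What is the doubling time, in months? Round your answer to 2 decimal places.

r = ln(4665000/1473000) / 10 = ln(3.16701) / 10 ≈ 0.115279 per month
doubling time = ln 2 / |r| = 0.69315 / 0.115279

doubling time ≈ 6.01 months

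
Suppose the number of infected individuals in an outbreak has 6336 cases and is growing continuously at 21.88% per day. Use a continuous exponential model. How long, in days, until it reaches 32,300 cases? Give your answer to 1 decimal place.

32300 = 6336 · e^(0.2188·t)
t = ln(32300/6336) / 0.2188 = ln(5.09785) / 0.2188 = 1.62882 / 0.2188

t ≈ 7.4 days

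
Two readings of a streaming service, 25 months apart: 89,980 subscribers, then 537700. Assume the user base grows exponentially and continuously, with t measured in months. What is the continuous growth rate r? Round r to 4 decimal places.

537700 = 89980 · e^(r·25)
e^(25r) = 537700/89980 = 5.97577
r = ln(5.97577) / 25 = 1.78771 / 25

r ≈ 0.0715 per month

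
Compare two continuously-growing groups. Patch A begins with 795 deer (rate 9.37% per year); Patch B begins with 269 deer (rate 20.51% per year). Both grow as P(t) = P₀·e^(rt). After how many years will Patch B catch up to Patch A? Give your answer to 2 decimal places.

795·e^(0.0937t) = 269·e^(0.2051t)
795/269 = e^((0.2051 − 0.0937)t) → ln(2.95539) = 0.1114·t
t = 1.08363 / 0.1114

t ≈ 9.73 years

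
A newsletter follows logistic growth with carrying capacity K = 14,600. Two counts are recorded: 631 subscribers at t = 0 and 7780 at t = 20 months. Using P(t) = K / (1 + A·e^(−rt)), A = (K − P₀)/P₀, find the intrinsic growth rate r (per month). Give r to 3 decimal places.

A = (14600 − 631)/631 = 22.13788
7780 = 14600/(1 + 22.13788·e^(−r·20)) → e^(−20r) = (1.87661 − 1)/22.13788 = 0.039598
r = −ln(0.039598)/20 = 3.22899/20

r ≈ 0.161 per month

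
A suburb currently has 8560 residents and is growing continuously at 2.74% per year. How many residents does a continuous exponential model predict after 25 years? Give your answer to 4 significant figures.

≈ 16,980 residents

P(25) = 8560 · e^(0.0274·25) = 8560 · e^(0.685)
= 8560 · 1.98377 ≈ 16981.09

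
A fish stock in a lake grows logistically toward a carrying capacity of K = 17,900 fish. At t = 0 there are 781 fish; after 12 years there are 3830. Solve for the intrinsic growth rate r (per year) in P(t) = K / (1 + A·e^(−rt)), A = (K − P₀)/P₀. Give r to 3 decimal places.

r ≈ 0.149 per year

A = (17900 − 781)/781 = 21.91933
3830 = 17900/(1 + 21.91933·e^(−r·12)) → e^(−12r) = (4.67363 − 1)/21.91933 = 0.167598
r = −ln(0.167598)/12 = 1.78619/12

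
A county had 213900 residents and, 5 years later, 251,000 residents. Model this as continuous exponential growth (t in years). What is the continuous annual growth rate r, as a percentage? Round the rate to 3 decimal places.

251000 = 213900 · e^(r·5)
e^(5r) = 251000/213900 = 1.17345
r = ln(1.17345) / 5 = 0.15994 / 5

r ≈ 3.199% per year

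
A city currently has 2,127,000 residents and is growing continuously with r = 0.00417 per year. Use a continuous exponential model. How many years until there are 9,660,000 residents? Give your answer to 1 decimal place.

9660000 = 2127000 · e^(0.00417·t)
t = ln(9660000/2127000) / 0.00417 = ln(4.54161) / 0.00417 = 1.51328 / 0.00417

t ≈ 362.9 years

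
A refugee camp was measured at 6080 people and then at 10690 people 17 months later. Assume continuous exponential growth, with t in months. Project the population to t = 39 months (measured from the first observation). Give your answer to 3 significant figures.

≈ 22,200 people

r = ln(10690/6080) / 17 ≈ 0.033194 per month
P(39) = 6080 · e^(0.033194·39) = 6080 · 3.64946 ≈ 22188.73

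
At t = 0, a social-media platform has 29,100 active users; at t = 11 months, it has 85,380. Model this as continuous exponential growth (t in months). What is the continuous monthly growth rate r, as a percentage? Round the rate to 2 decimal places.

85380 = 29100 · e^(r·11)
e^(11r) = 85380/29100 = 2.93402
r = ln(2.93402) / 11 = 1.07637 / 11

r ≈ 9.79% per month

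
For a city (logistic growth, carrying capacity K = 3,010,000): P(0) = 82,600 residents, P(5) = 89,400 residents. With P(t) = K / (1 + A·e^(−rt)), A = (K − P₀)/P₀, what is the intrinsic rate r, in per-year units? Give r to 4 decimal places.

r ≈ 0.0163 per year

A = (3010000 − 82600)/82600 = 35.44068
89400 = 3010000/(1 + 35.44068·e^(−r·5)) → e^(−5r) = (33.6689 − 1)/35.44068 = 0.921791
r = −ln(0.921791)/5 = 0.08144/5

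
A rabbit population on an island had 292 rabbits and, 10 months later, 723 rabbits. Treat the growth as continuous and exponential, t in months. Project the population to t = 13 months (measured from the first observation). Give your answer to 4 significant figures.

r = ln(723/292) / 10 ≈ 0.090666 per month
P(13) = 292 · e^(0.090666·13) = 292 · 3.24999 ≈ 949

≈ 949.0 rabbits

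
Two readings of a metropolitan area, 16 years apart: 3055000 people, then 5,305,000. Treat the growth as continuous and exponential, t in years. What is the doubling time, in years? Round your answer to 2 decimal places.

r = ln(5305000/3055000) / 16 = ln(1.7365) / 16 ≈ 0.034492 per year
doubling time = ln 2 / |r| = 0.69315 / 0.034492

doubling time ≈ 20.10 years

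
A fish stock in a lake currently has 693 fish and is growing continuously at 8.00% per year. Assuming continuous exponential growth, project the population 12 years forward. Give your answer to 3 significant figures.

P(12) = 693 · e^(0.08·12) = 693 · e^(0.96)
= 693 · 2.6117 ≈ 1809.91

≈ 1,810 fish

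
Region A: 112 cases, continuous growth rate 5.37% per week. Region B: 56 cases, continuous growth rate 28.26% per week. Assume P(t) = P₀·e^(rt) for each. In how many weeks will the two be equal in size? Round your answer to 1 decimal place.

112·e^(0.0537t) = 56·e^(0.2826t)
112/56 = e^((0.2826 − 0.0537)t) → ln(2) = 0.2289·t
t = 0.69315 / 0.2289

t ≈ 3.0 weeks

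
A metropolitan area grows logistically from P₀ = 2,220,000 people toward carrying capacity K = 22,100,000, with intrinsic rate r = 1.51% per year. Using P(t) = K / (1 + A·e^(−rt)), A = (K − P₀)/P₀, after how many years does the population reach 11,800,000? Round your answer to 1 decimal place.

t ≈ 154.2 years

A = (22100000 − 2220000)/2220000 = 8.95495
11800000 = 22100000/(1 + 8.95495·e^(−0.0151t)) → 1 + 8.95495·e^(−0.0151t) = 1.87288
e^(−0.0151t) = 0.097475 → t = ln(10.25907)/0.0151 = 2.32816/0.0151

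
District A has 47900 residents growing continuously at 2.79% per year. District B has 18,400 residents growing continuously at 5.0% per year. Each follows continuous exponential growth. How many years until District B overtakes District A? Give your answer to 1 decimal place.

t ≈ 43.3 years

47900·e^(0.0279t) = 18400·e^(0.05t)
47900/18400 = e^((0.05 − 0.0279)t) → ln(2.60326) = 0.0221·t
t = 0.95676 / 0.0221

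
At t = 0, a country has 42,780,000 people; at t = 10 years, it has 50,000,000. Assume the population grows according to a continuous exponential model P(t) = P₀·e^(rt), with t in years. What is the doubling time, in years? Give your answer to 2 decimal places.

r = ln(50000000/42780000) / 10 = ln(1.16877) / 10 ≈ 0.015595 per year
doubling time = ln 2 / |r| = 0.69315 / 0.015595

doubling time ≈ 44.45 years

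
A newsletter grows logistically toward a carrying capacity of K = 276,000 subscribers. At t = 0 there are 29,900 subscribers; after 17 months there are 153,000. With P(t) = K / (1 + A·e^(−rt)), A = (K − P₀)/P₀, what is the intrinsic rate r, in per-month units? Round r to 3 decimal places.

A = (276000 − 29900)/29900 = 8.23077
153000 = 276000/(1 + 8.23077·e^(−r·17)) → e^(−17r) = (1.80392 − 1)/8.23077 = 0.097673
r = −ln(0.097673)/17 = 2.32613/17

r ≈ 0.137 per month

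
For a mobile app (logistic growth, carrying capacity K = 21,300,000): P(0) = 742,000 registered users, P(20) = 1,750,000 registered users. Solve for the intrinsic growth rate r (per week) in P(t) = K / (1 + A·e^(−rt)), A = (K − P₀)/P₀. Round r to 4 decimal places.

r ≈ 0.0454 per week

A = (21300000 − 742000)/742000 = 27.7062
1750000 = 21300000/(1 + 27.7062·e^(−r·20)) → e^(−20r) = (12.17143 − 1)/27.7062 = 0.40321
r = −ln(0.40321)/20 = 0.9083/20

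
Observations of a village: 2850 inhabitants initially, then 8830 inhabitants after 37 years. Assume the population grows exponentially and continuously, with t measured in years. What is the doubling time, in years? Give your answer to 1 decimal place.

r = ln(8830/2850) / 37 = ln(3.09825) / 37 ≈ 0.030563 per year
doubling time = ln 2 / |r| = 0.69315 / 0.030563

doubling time ≈ 22.7 years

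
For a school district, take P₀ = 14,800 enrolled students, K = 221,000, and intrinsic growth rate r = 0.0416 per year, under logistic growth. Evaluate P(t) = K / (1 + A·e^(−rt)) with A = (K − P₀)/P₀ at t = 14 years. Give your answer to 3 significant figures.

A = (221000 − 14800)/14800 = 13.93243
P(14) = 221000 / (1 + 13.93243·e^(−0.0416·14)) = 221000 / (1 + 13.93243·0.558556)
= 221000 / 8.78205 ≈ 25164.98

≈ 25,200 enrolled students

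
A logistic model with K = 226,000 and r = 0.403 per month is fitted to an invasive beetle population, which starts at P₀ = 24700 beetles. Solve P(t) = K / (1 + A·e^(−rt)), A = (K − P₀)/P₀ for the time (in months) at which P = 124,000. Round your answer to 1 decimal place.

A = (226000 − 24700)/24700 = 8.1498
124000 = 226000/(1 + 8.1498·e^(−0.403t)) → 1 + 8.1498·e^(−0.403t) = 1.82258
e^(−0.403t) = 0.100933 → t = ln(9.9076)/0.403 = 2.2933/0.403

t ≈ 5.7 months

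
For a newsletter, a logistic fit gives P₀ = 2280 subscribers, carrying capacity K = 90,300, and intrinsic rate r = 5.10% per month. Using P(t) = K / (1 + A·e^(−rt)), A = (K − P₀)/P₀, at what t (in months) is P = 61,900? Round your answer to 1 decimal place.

t ≈ 86.9 months

A = (90300 − 2280)/2280 = 38.60526
61900 = 90300/(1 + 38.60526·e^(−0.051t)) → 1 + 38.60526·e^(−0.051t) = 1.4588
e^(−0.051t) = 0.011885 → t = ln(84.14316)/0.051 = 4.43252/0.051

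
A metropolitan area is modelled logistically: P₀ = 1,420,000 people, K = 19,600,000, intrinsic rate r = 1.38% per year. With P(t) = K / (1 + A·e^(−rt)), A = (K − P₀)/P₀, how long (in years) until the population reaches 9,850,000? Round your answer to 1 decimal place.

t ≈ 185.5 years

A = (19600000 − 1420000)/1420000 = 12.80282
9850000 = 19600000/(1 + 12.80282·e^(−0.0138t)) → 1 + 12.80282·e^(−0.0138t) = 1.98985
e^(−0.0138t) = 0.077315 → t = ln(12.93413)/0.0138 = 2.55987/0.0138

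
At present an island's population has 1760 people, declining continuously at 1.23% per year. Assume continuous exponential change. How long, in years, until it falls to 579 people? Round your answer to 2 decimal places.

579 = 1760 · e^(-0.0123·t)
t = ln(579/1760) / -0.0123 = ln(0.32898) / -0.0123 = -1.11177 / -0.0123

t ≈ 90.39 years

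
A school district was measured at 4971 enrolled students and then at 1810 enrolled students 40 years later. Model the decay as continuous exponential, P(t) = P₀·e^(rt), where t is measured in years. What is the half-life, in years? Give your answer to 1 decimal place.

r = ln(1810/4971) / 40 = ln(0.36411) / 40 ≈ -0.025257 per year
half-life = ln 2 / |r| = 0.69315 / 0.025257

half-life ≈ 27.4 years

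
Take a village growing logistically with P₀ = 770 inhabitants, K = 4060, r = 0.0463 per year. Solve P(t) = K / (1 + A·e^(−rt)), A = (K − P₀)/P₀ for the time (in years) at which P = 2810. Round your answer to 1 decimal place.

A = (4060 − 770)/770 = 4.27273
2810 = 4060/(1 + 4.27273·e^(−0.0463t)) → 1 + 4.27273·e^(−0.0463t) = 1.44484
e^(−0.0463t) = 0.104111 → t = ln(9.60509)/0.0463 = 2.26229/0.0463

t ≈ 48.9 years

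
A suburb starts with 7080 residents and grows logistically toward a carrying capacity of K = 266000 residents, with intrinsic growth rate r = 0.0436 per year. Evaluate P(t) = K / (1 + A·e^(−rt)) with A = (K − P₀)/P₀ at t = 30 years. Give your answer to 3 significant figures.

A = (266000 − 7080)/7080 = 36.57062
P(30) = 266000 / (1 + 36.57062·e^(−0.0436·30)) = 266000 / (1 + 36.57062·0.27036)
= 266000 / 10.88724 ≈ 24432.27

≈ 24,400 residents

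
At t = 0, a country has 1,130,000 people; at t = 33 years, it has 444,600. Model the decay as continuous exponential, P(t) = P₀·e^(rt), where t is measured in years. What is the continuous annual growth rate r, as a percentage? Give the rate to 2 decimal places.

r ≈ -2.83% per year

444600 = 1130000 · e^(r·33)
e^(33r) = 444600/1130000 = 0.39345
r = ln(0.39345) / 33 = -0.9328 / 33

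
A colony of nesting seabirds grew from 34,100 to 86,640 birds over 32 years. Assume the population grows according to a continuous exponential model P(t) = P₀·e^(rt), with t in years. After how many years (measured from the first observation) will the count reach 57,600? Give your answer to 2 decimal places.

t ≈ 17.99 years

r = ln(86640/34100) / 32 ≈ 0.02914 per year
t = ln(57600/34100) / r = 0.52423 / 0.02914 ≈ 17.99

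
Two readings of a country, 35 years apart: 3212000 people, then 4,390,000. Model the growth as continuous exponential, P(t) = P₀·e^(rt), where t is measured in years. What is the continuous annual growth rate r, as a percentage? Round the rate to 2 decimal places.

4390000 = 3212000 · e^(r·35)
e^(35r) = 4390000/3212000 = 1.36675
r = ln(1.36675) / 35 = 0.31244 / 35

r ≈ 0.89% per year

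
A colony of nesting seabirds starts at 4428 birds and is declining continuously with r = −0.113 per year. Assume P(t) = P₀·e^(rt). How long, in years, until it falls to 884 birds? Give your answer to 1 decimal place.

884 = 4428 · e^(-0.113·t)
t = ln(884/4428) / -0.113 = ln(0.19964) / -0.113 = -1.61125 / -0.113

t ≈ 14.3 years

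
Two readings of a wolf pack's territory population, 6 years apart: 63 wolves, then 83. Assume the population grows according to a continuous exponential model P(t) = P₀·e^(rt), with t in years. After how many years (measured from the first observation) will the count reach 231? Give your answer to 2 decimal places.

t ≈ 28.28 years

r = ln(83/63) / 6 ≈ 0.045951 per year
t = ln(231/63) / r = 1.29928 / 0.045951 ≈ 28.275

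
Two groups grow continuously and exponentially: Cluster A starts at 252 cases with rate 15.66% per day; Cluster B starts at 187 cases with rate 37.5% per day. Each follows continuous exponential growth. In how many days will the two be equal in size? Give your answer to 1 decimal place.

t ≈ 1.4 days

252·e^(0.1566t) = 187·e^(0.375t)
252/187 = e^((0.375 − 0.1566)t) → ln(1.34759) = 0.2184·t
t = 0.29832 / 0.2184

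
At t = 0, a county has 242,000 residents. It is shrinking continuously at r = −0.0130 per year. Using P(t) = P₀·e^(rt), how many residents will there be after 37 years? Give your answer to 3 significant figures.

≈ 150,000 residents

P(37) = 242000 · e^(-0.013·37) = 242000 · e^(-0.481)
= 242000 · 0.61816 ≈ 149595.91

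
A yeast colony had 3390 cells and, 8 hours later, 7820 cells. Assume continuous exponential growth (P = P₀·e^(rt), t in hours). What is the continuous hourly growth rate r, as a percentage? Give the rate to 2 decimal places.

r ≈ 10.45% per hour

7820 = 3390 · e^(r·8)
e^(8r) = 7820/3390 = 2.30678
r = ln(2.30678) / 8 = 0.83585 / 8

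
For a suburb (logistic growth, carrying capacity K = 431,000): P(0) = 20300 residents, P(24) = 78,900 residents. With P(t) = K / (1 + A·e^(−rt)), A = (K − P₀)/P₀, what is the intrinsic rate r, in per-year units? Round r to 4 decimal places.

A = (431000 − 20300)/20300 = 20.23153
78900 = 431000/(1 + 20.23153·e^(−r·24)) → e^(−24r) = (5.46261 − 1)/20.23153 = 0.220577
r = −ln(0.220577)/24 = 1.51151/24

r ≈ 0.0630 per year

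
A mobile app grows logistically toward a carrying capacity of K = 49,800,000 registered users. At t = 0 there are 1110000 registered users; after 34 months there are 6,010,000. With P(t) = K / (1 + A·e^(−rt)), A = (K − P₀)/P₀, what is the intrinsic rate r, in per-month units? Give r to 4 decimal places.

A = (49800000 − 1110000)/1110000 = 43.86486
6010000 = 49800000/(1 + 43.86486·e^(−r·34)) → e^(−34r) = (8.28619 − 1)/43.86486 = 0.166105
r = −ln(0.166105)/34 = 1.79513/34

r ≈ 0.0528 per month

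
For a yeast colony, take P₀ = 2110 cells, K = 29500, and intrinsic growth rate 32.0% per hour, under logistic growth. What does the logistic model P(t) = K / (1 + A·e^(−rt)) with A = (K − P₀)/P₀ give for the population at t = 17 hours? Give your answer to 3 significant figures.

≈ 27,900 cells

A = (29500 − 2110)/2110 = 12.98104
P(17) = 29500 / (1 + 12.98104·e^(−0.32·17)) = 29500 / (1 + 12.98104·0.004339)
= 29500 / 1.05633 ≈ 27926.85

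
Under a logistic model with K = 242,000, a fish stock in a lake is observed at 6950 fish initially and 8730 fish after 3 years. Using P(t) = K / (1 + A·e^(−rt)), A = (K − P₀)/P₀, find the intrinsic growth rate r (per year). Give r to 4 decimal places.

r ≈ 0.0785 per year

A = (242000 − 6950)/6950 = 33.82014
8730 = 242000/(1 + 33.82014·e^(−r·3)) → e^(−3r) = (27.7205 − 1)/33.82014 = 0.790077
r = −ln(0.790077)/3 = 0.23563/3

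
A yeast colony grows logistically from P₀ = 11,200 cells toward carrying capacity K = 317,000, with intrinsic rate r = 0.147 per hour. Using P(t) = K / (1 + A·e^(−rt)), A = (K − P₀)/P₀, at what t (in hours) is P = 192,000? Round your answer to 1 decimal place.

A = (317000 − 11200)/11200 = 27.30357
192000 = 317000/(1 + 27.30357·e^(−0.147t)) → 1 + 27.30357·e^(−0.147t) = 1.65104
e^(−0.147t) = 0.023845 → t = ln(41.93829)/0.147 = 3.7362/0.147

t ≈ 25.4 hours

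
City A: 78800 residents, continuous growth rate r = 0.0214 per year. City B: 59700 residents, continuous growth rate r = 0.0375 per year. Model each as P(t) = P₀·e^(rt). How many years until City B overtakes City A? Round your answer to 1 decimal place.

t ≈ 17.2 years

78800·e^(0.0214t) = 59700·e^(0.0375t)
78800/59700 = e^((0.0375 − 0.0214)t) → ln(1.31993) = 0.0161·t
t = 0.27758 / 0.0161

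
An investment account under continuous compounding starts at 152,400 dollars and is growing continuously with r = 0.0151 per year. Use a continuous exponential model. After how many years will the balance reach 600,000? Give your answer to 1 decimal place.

600000 = 152400 · e^(0.0151·t)
t = ln(600000/152400) / 0.0151 = ln(3.93701) / 0.0151 = 1.37042 / 0.0151

t ≈ 90.8 years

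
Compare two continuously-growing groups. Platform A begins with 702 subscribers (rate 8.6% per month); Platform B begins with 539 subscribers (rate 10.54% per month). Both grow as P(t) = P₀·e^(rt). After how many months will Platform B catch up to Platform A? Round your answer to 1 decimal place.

t ≈ 13.6 months

702·e^(0.086t) = 539·e^(0.1054t)
702/539 = e^((0.1054 − 0.086)t) → ln(1.30241) = 0.0194·t
t = 0.26422 / 0.0194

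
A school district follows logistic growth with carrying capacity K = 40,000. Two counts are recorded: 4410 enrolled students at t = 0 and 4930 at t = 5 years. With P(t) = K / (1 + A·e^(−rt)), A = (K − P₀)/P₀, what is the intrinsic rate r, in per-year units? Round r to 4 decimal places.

r ≈ 0.0252 per year

A = (40000 − 4410)/4410 = 8.07029
4930 = 40000/(1 + 8.07029·e^(−r·5)) → e^(−5r) = (8.11359 − 1)/8.07029 = 0.881454
r = −ln(0.881454)/5 = 0.12618/5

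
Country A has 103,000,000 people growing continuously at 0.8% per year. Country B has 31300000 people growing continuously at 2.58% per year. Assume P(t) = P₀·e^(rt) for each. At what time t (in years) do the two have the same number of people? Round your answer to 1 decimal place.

t ≈ 66.9 years

103000000·e^(0.008t) = 31300000·e^(0.0258t)
103000000/31300000 = e^((0.0258 − 0.008)t) → ln(3.29073) = 0.0178·t
t = 1.19111 / 0.0178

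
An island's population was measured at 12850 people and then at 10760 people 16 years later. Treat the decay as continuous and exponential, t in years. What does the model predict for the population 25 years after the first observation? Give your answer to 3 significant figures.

≈ 9,740 people

r = ln(10760/12850) / 16 ≈ -0.011094 per year
P(25) = 12850 · e^(-0.011094·25) = 12850 · 0.75778 ≈ 9737.53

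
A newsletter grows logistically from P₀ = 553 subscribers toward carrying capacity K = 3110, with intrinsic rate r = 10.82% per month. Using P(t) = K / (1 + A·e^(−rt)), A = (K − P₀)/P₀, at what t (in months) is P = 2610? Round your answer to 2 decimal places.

A = (3110 − 553)/553 = 4.62387
2610 = 3110/(1 + 4.62387·e^(−0.1082t)) → 1 + 4.62387·e^(−0.1082t) = 1.19157
e^(−0.1082t) = 0.041431 → t = ln(24.1366)/0.1082 = 3.18373/0.1082

t ≈ 29.42 months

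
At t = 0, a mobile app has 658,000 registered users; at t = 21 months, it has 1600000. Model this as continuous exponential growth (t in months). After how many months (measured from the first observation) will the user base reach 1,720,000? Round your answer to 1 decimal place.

t ≈ 22.7 months

r = ln(1600000/658000) / 21 ≈ 0.042312 per month
t = ln(1720000/658000) / r = 0.96087 / 0.042312 ≈ 22.709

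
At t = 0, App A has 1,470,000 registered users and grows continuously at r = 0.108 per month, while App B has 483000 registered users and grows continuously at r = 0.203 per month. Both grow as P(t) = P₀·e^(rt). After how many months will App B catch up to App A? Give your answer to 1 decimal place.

1470000·e^(0.108t) = 483000·e^(0.203t)
1470000/483000 = e^((0.203 − 0.108)t) → ln(3.04348) = 0.095·t
t = 1.113 / 0.095

t ≈ 11.7 months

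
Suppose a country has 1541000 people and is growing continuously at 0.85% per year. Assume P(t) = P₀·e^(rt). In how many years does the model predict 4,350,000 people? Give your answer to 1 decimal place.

t ≈ 122.1 years

4350000 = 1541000 · e^(0.0085·t)
t = ln(4350000/1541000) / 0.0085 = ln(2.82284) / 0.0085 = 1.03774 / 0.0085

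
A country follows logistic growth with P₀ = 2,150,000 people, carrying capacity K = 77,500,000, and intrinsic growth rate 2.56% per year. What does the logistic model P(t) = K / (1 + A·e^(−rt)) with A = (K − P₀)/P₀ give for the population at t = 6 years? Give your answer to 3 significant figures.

≈ 2,500,000 people

A = (77500000 − 2150000)/2150000 = 35.04651
P(6) = 77500000 / (1 + 35.04651·e^(−0.0256·6)) = 77500000 / (1 + 35.04651·0.857615)
= 77500000 / 31.05641 ≈ 2495458.75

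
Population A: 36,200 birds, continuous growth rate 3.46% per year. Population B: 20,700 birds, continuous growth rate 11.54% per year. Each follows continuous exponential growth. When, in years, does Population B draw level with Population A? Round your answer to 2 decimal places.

t ≈ 6.92 years

36200·e^(0.0346t) = 20700·e^(0.1154t)
36200/20700 = e^((0.1154 − 0.0346)t) → ln(1.74879) = 0.0808·t
t = 0.55893 / 0.0808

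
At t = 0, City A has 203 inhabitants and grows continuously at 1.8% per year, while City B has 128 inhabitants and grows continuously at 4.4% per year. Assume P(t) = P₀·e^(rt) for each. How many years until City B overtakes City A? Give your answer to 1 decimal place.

t ≈ 17.7 years

203·e^(0.018t) = 128·e^(0.044t)
203/128 = e^((0.044 − 0.018)t) → ln(1.58594) = 0.026·t
t = 0.46118 / 0.026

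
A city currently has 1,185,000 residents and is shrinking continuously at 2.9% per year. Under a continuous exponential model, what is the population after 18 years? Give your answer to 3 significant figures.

P(18) = 1185000 · e^(-0.029·18) = 1185000 · e^(-0.522)
= 1185000 · 0.59333 ≈ 703099.24

≈ 703,000 residents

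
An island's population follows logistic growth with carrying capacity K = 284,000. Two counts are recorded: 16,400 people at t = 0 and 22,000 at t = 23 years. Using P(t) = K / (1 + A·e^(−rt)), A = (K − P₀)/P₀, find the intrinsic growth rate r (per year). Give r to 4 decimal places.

A = (284000 − 16400)/16400 = 16.31707
22000 = 284000/(1 + 16.31707·e^(−r·23)) → e^(−23r) = (12.90909 − 1)/16.31707 = 0.729855
r = −ln(0.729855)/23 = 0.31491/23

r ≈ 0.0137 per year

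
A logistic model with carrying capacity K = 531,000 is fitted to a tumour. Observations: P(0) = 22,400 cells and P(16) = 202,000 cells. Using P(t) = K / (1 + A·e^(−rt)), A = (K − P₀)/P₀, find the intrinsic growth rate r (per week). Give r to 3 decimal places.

A = (531000 − 22400)/22400 = 22.70536
202000 = 531000/(1 + 22.70536·e^(−r·16)) → e^(−16r) = (2.62871 − 1)/22.70536 = 0.071733
r = −ln(0.071733)/16 = 2.63481/16

r ≈ 0.165 per week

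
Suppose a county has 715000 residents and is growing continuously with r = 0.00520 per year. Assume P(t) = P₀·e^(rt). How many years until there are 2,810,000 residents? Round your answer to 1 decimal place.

t ≈ 263.2 years

2810000 = 715000 · e^(0.0052·t)
t = ln(2810000/715000) / 0.0052 = ln(3.93007) / 0.0052 = 1.36866 / 0.0052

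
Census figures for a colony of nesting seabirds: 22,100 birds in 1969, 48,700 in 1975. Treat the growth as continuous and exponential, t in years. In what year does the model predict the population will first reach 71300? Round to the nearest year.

r = ln(48700/22100) / 6 = 0.7901/6 ≈ 0.131684 per year
t = ln(71300/22100) / r = 1.17132/0.131684 ≈ 8.89 years after 1969

year 1978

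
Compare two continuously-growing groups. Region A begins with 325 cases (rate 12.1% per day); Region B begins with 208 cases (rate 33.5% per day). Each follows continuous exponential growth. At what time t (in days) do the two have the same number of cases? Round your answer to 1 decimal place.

t ≈ 2.1 days

325·e^(0.121t) = 208·e^(0.335t)
325/208 = e^((0.335 − 0.121)t) → ln(1.5625) = 0.214·t
t = 0.44629 / 0.214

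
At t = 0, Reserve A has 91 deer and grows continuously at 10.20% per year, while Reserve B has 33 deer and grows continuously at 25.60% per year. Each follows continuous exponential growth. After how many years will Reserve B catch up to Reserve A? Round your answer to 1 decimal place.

91·e^(0.102t) = 33·e^(0.256t)
91/33 = e^((0.256 − 0.102)t) → ln(2.75758) = 0.154·t
t = 1.01435 / 0.154

t ≈ 6.6 years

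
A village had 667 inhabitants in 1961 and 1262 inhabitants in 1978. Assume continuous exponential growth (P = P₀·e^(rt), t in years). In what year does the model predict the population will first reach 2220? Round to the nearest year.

year 1993

r = ln(1262/667) / 17 = 0.63766/17 ≈ 0.03751 per year
t = ln(2220/667) / r = 1.20247/0.03751 ≈ 32.06 years after 1961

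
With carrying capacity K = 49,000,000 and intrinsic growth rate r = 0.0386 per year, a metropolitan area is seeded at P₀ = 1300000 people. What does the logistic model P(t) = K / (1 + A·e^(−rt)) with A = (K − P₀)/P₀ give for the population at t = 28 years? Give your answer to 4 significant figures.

≈ 3,643,000 people

A = (49000000 − 1300000)/1300000 = 36.69231
P(28) = 49000000 / (1 + 36.69231·e^(−0.0386·28)) = 49000000 / (1 + 36.69231·0.339324)
= 49000000 / 13.45058 ≈ 3642965.83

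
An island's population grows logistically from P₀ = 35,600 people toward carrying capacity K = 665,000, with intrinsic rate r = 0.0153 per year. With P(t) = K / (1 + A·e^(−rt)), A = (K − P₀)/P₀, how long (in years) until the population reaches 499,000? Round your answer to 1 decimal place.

t ≈ 259.7 years

A = (665000 − 35600)/35600 = 17.67978
499000 = 665000/(1 + 17.67978·e^(−0.0153t)) → 1 + 17.67978·e^(−0.0153t) = 1.33267
e^(−0.0153t) = 0.018816 → t = ln(53.14583)/0.0153 = 3.97304/0.0153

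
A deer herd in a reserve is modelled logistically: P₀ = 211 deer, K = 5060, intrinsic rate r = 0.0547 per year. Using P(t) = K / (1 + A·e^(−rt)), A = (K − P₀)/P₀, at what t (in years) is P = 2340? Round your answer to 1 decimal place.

A = (5060 − 211)/211 = 22.98104
2340 = 5060/(1 + 22.98104·e^(−0.0547t)) → 1 + 22.98104·e^(−0.0547t) = 2.16239
e^(−0.0547t) = 0.050581 → t = ln(19.77046)/0.0547 = 2.98419/0.0547

t ≈ 54.6 years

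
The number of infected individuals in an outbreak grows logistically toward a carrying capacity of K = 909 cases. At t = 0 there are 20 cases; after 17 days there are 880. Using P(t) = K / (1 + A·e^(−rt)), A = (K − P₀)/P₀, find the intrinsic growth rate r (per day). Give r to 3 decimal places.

r ≈ 0.424 per day

A = (909 − 20)/20 = 44.45
880 = 909/(1 + 44.45·e^(−r·17)) → e^(−17r) = (1.03295 − 1)/44.45 = 0.000741
r = −ln(0.000741)/17 = 7.20699/17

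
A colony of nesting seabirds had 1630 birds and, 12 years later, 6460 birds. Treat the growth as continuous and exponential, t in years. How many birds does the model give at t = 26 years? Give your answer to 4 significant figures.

r = ln(6460/1630) / 12 ≈ 0.114754 per year
P(26) = 1630 · e^(0.114754·26) = 1630 · 19.75896 ≈ 32207.1

≈ 32,210 birds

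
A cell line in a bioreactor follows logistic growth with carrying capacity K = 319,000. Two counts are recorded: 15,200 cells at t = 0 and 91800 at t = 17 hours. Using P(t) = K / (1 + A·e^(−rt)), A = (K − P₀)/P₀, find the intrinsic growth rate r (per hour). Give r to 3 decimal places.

r ≈ 0.123 per hour

A = (319000 − 15200)/15200 = 19.98684
91800 = 319000/(1 + 19.98684·e^(−r·17)) → e^(−17r) = (3.47495 − 1)/19.98684 = 0.123829
r = −ln(0.123829)/17 = 2.08886/17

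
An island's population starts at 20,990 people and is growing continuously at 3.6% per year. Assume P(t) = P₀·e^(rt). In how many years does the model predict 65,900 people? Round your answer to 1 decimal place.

t ≈ 31.8 years

65900 = 20990 · e^(0.036·t)
t = ln(65900/20990) / 0.036 = ln(3.13959) / 0.036 = 1.14409 / 0.036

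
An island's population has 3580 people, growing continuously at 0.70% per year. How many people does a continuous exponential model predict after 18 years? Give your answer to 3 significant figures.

P(18) = 3580 · e^(0.007·18) = 3580 · e^(0.126)
= 3580 · 1.13428 ≈ 4060.73

≈ 4,060 people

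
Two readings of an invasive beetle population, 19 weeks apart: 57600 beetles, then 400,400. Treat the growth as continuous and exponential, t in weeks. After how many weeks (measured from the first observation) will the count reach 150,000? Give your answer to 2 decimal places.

r = ln(400400/57600) / 19 ≈ 0.10205 per week
t = ln(150000/57600) / r = 0.95711 / 0.10205 ≈ 9.379

t ≈ 9.38 weeks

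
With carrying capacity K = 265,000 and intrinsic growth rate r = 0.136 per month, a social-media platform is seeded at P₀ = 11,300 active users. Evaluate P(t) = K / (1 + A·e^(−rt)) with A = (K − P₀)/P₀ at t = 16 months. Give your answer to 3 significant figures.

A = (265000 − 11300)/11300 = 22.45133
P(16) = 265000 / (1 + 22.45133·e^(−0.136·16)) = 265000 / (1 + 22.45133·0.113495)
= 265000 / 3.5481 ≈ 74687.77

≈ 74,700 active users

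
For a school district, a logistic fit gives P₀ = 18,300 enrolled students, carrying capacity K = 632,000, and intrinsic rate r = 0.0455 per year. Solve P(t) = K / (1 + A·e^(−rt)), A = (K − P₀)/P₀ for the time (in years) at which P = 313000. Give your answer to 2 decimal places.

t ≈ 76.78 years

A = (632000 − 18300)/18300 = 33.53552
313000 = 632000/(1 + 33.53552·e^(−0.0455t)) → 1 + 33.53552·e^(−0.0455t) = 2.01917
e^(−0.0455t) = 0.030391 → t = ln(32.90476)/0.0455 = 3.49362/0.0455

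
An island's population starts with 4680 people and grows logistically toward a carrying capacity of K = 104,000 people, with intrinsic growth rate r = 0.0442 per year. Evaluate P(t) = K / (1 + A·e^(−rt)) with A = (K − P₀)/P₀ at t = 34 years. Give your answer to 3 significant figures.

A = (104000 − 4680)/4680 = 21.22222
P(34) = 104000 / (1 + 21.22222·e^(−0.0442·34)) = 104000 / (1 + 21.22222·0.222506)
= 104000 / 5.72208 ≈ 18175.22

≈ 18,200 people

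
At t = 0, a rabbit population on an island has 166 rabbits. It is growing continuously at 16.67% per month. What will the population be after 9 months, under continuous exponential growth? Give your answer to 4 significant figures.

P(9) = 166 · e^(0.1667·9) = 166 · e^(1.5003)
= 166 · 4.48303 ≈ 744.18

≈ 744.2 rabbits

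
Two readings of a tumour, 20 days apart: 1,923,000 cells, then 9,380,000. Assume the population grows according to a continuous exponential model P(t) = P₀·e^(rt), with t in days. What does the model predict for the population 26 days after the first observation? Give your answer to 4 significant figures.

≈ 15,090,000 cells

r = ln(9380000/1923000) / 20 ≈ 0.079235 per day
P(26) = 1923000 · e^(0.079235·26) = 1923000 · 7.84676 ≈ 15089328.2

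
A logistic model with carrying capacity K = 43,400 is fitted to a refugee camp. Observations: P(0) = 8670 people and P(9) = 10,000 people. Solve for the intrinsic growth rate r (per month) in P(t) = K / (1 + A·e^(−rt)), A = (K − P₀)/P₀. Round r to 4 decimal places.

A = (43400 − 8670)/8670 = 4.00577
10000 = 43400/(1 + 4.00577·e^(−r·9)) → e^(−9r) = (4.34 − 1)/4.00577 = 0.833798
r = −ln(0.833798)/9 = 0.18176/9

r ≈ 0.0202 per month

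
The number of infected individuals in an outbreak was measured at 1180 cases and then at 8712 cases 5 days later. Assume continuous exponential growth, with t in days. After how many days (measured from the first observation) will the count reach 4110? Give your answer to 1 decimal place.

r = ln(8712/1180) / 5 ≈ 0.399837 per day
t = ln(4110/1180) / r = 1.24791 / 0.399837 ≈ 3.121

t ≈ 3.1 days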